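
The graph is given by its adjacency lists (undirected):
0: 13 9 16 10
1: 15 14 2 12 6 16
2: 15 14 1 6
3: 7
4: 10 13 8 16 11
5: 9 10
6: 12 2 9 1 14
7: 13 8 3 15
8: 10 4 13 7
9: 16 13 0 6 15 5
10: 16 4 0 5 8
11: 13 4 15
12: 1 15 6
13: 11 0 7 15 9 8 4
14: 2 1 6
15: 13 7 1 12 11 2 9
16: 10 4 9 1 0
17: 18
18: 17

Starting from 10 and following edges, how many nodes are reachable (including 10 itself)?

BFS from 10 visits: 10, 0, 4, 5, 8, 16, 9, 13, 11, 7, 1, 6, 15, 3, 2, 12, 14
Reachable nodes: 17 of 19 total.

17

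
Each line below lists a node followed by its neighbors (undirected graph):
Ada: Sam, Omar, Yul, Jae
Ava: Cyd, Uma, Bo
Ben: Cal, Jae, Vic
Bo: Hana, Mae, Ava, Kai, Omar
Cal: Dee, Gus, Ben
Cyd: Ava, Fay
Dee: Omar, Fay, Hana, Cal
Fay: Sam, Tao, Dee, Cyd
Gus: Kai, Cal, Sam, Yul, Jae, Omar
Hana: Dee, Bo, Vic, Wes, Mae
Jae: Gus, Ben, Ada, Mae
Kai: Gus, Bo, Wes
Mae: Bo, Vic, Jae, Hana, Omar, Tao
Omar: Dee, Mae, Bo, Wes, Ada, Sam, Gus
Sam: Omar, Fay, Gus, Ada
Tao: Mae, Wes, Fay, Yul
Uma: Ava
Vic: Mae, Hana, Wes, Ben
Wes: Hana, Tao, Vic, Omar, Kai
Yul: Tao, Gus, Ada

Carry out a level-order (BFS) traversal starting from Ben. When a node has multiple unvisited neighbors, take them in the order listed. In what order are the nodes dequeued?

Ben, Cal, Jae, Vic, Dee, Gus, Ada, Mae, Hana, Wes, Omar, Fay, Kai, Sam, Yul, Bo, Tao, Cyd, Ava, Uma

Visit Ben; enqueue Cal, Jae, Vic → queue [Cal, Jae, Vic]
Visit Cal; enqueue Dee, Gus → queue [Jae, Vic, Dee, Gus]
Visit Jae; enqueue Ada, Mae → queue [Vic, Dee, Gus, Ada, Mae]
Visit Vic; enqueue Hana, Wes → queue [Dee, Gus, Ada, Mae, Hana, Wes]
Visit Dee; enqueue Omar, Fay → queue [Gus, Ada, Mae, Hana, Wes, Omar, Fay]
Visit Gus; enqueue Kai, Sam, Yul → queue [Ada, Mae, Hana, Wes, Omar, Fay, Kai, Sam, Yul]
Visit Ada → queue [Mae, Hana, Wes, Omar, Fay, Kai, Sam, Yul]
Visit Mae; enqueue Bo, Tao → queue [Hana, Wes, Omar, Fay, Kai, Sam, Yul, Bo, Tao]
Visit Hana → queue [Wes, Omar, Fay, Kai, Sam, Yul, Bo, Tao]
Visit Wes → queue [Omar, Fay, Kai, Sam, Yul, Bo, Tao]
Visit Omar → queue [Fay, Kai, Sam, Yul, Bo, Tao]
Visit Fay; enqueue Cyd → queue [Kai, Sam, Yul, Bo, Tao, Cyd]
Visit Kai → queue [Sam, Yul, Bo, Tao, Cyd]
Visit Sam → queue [Yul, Bo, Tao, Cyd]
Visit Yul → queue [Bo, Tao, Cyd]
Visit Bo; enqueue Ava → queue [Tao, Cyd, Ava]
Visit Tao → queue [Cyd, Ava]
Visit Cyd → queue [Ava]
Visit Ava; enqueue Uma → queue [Uma]
Visit Uma → queue []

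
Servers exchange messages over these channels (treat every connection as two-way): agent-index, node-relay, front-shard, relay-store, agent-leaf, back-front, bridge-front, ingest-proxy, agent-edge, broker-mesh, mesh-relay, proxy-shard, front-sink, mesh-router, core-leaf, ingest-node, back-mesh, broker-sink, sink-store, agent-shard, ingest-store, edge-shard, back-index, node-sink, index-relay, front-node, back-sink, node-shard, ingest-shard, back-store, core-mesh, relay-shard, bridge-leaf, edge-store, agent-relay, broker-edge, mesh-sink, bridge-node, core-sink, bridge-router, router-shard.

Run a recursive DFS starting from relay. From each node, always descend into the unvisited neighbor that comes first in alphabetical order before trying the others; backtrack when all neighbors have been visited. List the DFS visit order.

relay, agent, edge, broker, mesh, back, front, bridge, leaf, core, sink, node, ingest, proxy, shard, router, store, index

Visit relay
relay → agent
agent → edge
edge → broker
broker → mesh
mesh → back
back → front
front → bridge
bridge → leaf
leaf → core
core → sink
sink → node
node → ingest
ingest → proxy
proxy → shard
shard → router
ingest → store
back → index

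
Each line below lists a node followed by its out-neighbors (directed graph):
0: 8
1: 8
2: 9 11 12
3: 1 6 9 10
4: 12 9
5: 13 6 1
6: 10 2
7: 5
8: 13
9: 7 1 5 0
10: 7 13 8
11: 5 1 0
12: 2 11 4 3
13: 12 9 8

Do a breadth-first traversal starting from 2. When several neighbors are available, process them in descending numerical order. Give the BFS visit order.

Visit 2; enqueue 12, 11, 9 → queue [12, 11, 9]
Visit 12; enqueue 4, 3 → queue [11, 9, 4, 3]
Visit 11; enqueue 5, 1, 0 → queue [9, 4, 3, 5, 1, 0]
Visit 9; enqueue 7 → queue [4, 3, 5, 1, 0, 7]
Visit 4 → queue [3, 5, 1, 0, 7]
Visit 3; enqueue 10, 6 → queue [5, 1, 0, 7, 10, 6]
Visit 5; enqueue 13 → queue [1, 0, 7, 10, 6, 13]
Visit 1; enqueue 8 → queue [0, 7, 10, 6, 13, 8]
Visit 0 → queue [7, 10, 6, 13, 8]
Visit 7 → queue [10, 6, 13, 8]
Visit 10 → queue [6, 13, 8]
Visit 6 → queue [13, 8]
Visit 13 → queue [8]
Visit 8 → queue []

2, 12, 11, 9, 4, 3, 5, 1, 0, 7, 10, 6, 13, 8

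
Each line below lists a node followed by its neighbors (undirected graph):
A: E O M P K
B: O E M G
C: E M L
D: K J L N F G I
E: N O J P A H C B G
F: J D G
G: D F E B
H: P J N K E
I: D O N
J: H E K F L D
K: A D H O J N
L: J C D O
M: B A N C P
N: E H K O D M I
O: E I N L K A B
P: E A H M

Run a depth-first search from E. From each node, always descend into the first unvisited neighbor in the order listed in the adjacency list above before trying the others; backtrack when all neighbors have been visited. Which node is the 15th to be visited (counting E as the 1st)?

C

Visit E
E → N
N → H
H → P
P → A
A → O
O → I
I → D
D → K
K → J
J → F
F → G
G → B
B → M
M → C
C → L

Visit order: E, N, H, P, A, O, I, D, K, J, F, G, B, M, C, L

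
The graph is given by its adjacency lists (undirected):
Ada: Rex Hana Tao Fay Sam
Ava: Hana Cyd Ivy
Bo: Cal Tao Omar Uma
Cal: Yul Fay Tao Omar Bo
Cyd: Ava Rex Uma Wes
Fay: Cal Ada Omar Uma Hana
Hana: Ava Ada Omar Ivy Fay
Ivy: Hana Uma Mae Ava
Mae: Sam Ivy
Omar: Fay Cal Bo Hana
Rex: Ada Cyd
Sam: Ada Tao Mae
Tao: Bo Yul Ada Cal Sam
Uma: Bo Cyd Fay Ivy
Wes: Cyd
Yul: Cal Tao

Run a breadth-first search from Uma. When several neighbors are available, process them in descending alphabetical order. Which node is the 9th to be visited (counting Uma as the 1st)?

Omar

Visit Uma; enqueue Ivy, Fay, Cyd, Bo → queue [Ivy, Fay, Cyd, Bo]
Visit Ivy; enqueue Mae, Hana, Ava → queue [Fay, Cyd, Bo, Mae, Hana, Ava]
Visit Fay; enqueue Omar, Cal, Ada → queue [Cyd, Bo, Mae, Hana, Ava, Omar, Cal, Ada]
Visit Cyd; enqueue Wes, Rex → queue [Bo, Mae, Hana, Ava, Omar, Cal, Ada, Wes, Rex]
Visit Bo; enqueue Tao → queue [Mae, Hana, Ava, Omar, Cal, Ada, Wes, Rex, Tao]
Visit Mae; enqueue Sam → queue [Hana, Ava, Omar, Cal, Ada, Wes, Rex, Tao, Sam]
Visit Hana → queue [Ava, Omar, Cal, Ada, Wes, Rex, Tao, Sam]
Visit Ava → queue [Omar, Cal, Ada, Wes, Rex, Tao, Sam]
Visit Omar → queue [Cal, Ada, Wes, Rex, Tao, Sam]
Visit Cal; enqueue Yul → queue [Ada, Wes, Rex, Tao, Sam, Yul]
Visit Ada → queue [Wes, Rex, Tao, Sam, Yul]
Visit Wes → queue [Rex, Tao, Sam, Yul]
Visit Rex → queue [Tao, Sam, Yul]
Visit Tao → queue [Sam, Yul]
Visit Sam → queue [Yul]
Visit Yul → queue []

Visit order: Uma, Ivy, Fay, Cyd, Bo, Mae, Hana, Ava, Omar, Cal, Ada, Wes, Rex, Tao, Sam, Yul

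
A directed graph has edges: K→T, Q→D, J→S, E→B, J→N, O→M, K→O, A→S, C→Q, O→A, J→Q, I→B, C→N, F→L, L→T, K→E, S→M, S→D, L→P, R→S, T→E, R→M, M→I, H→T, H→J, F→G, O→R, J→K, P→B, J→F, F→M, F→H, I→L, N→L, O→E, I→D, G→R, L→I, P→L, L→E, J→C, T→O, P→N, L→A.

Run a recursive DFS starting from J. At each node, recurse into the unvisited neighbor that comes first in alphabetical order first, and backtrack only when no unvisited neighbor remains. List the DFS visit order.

J, C, N, L, A, S, D, M, I, B, E, P, T, O, R, Q, F, G, H, K

Visit J
J → C
C → N
N → L
L → A
A → S
S → D
S → M
M → I
I → B
L → E
L → P
L → T
T → O
O → R
C → Q
J → F
F → G
F → H
J → K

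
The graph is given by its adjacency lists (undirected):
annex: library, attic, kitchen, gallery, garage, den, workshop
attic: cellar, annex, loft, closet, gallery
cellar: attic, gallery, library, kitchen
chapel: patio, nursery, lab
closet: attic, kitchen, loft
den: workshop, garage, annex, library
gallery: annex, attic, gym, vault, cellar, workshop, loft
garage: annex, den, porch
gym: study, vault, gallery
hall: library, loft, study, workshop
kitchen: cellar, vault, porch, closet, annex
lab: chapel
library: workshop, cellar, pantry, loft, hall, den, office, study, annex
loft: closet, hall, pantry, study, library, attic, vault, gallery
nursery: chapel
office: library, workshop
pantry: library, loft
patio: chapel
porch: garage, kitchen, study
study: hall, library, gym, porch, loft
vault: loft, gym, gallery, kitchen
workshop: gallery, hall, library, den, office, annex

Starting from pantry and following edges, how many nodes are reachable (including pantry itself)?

BFS from pantry visits: pantry, library, loft, workshop, cellar, hall, den, office, study, annex, closet, attic, vault, gallery, kitchen, garage, gym, porch
Reachable nodes: 18 of 22 total.

18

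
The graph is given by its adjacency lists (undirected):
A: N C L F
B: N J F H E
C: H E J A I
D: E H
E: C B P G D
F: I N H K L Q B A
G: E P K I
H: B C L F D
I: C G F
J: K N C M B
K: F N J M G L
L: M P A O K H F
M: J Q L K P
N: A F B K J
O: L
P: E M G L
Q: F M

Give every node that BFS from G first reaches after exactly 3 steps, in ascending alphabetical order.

A, H, O, Q

Level 0: G
Level 1: E, I, K, P
Level 2: B, C, D, F, J, L, M, N
Level 3: A, H, O, Q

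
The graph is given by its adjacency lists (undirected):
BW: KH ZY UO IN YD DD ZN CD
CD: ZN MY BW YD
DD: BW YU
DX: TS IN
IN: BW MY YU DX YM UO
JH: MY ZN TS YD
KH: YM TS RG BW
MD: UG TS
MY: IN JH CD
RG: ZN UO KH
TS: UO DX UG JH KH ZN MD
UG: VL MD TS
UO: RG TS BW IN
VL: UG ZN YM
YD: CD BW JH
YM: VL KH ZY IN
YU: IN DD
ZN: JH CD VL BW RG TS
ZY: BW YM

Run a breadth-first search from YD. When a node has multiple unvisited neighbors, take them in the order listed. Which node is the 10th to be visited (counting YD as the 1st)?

IN

Visit YD; enqueue CD, BW, JH → queue [CD, BW, JH]
Visit CD; enqueue ZN, MY → queue [BW, JH, ZN, MY]
Visit BW; enqueue KH, ZY, UO, IN, DD → queue [JH, ZN, MY, KH, ZY, UO, IN, DD]
Visit JH; enqueue TS → queue [ZN, MY, KH, ZY, UO, IN, DD, TS]
Visit ZN; enqueue VL, RG → queue [MY, KH, ZY, UO, IN, DD, TS, VL, RG]
Visit MY → queue [KH, ZY, UO, IN, DD, TS, VL, RG]
Visit KH; enqueue YM → queue [ZY, UO, IN, DD, TS, VL, RG, YM]
Visit ZY → queue [UO, IN, DD, TS, VL, RG, YM]
Visit UO → queue [IN, DD, TS, VL, RG, YM]
Visit IN; enqueue YU, DX → queue [DD, TS, VL, RG, YM, YU, DX]
Visit DD → queue [TS, VL, RG, YM, YU, DX]
Visit TS; enqueue UG, MD → queue [VL, RG, YM, YU, DX, UG, MD]
Visit VL → queue [RG, YM, YU, DX, UG, MD]
Visit RG → queue [YM, YU, DX, UG, MD]
Visit YM → queue [YU, DX, UG, MD]
Visit YU → queue [DX, UG, MD]
Visit DX → queue [UG, MD]
Visit UG → queue [MD]
Visit MD → queue []

Visit order: YD, CD, BW, JH, ZN, MY, KH, ZY, UO, IN, DD, TS, VL, RG, YM, YU, DX, UG, MD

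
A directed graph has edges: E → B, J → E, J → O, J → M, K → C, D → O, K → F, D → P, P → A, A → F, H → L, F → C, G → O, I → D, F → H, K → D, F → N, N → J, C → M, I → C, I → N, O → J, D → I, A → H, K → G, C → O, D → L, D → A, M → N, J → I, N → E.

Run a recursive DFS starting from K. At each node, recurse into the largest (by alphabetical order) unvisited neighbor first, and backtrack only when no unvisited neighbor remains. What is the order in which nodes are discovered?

K → G → O → J → M → N → E → B → I → D → P → A → H → L → F → C

Visit K
K → G
G → O
O → J
J → M
M → N
N → E
E → B
J → I
I → D
D → P
P → A
A → H
H → L
A → F
F → C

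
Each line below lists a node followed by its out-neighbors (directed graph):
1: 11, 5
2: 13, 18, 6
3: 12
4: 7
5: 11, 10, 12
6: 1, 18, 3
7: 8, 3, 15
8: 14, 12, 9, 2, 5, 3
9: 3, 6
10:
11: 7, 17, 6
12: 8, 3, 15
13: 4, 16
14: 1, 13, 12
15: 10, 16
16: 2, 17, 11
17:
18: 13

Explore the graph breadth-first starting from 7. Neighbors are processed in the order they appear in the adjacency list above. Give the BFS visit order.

7 8 3 15 14 12 9 2 5 10 16 1 13 6 18 11 17 4

Visit 7; enqueue 8, 3, 15 → queue [8, 3, 15]
Visit 8; enqueue 14, 12, 9, 2, 5 → queue [3, 15, 14, 12, 9, 2, 5]
Visit 3 → queue [15, 14, 12, 9, 2, 5]
Visit 15; enqueue 10, 16 → queue [14, 12, 9, 2, 5, 10, 16]
Visit 14; enqueue 1, 13 → queue [12, 9, 2, 5, 10, 16, 1, 13]
Visit 12 → queue [9, 2, 5, 10, 16, 1, 13]
Visit 9; enqueue 6 → queue [2, 5, 10, 16, 1, 13, 6]
Visit 2; enqueue 18 → queue [5, 10, 16, 1, 13, 6, 18]
Visit 5; enqueue 11 → queue [10, 16, 1, 13, 6, 18, 11]
Visit 10 → queue [16, 1, 13, 6, 18, 11]
Visit 16; enqueue 17 → queue [1, 13, 6, 18, 11, 17]
Visit 1 → queue [13, 6, 18, 11, 17]
Visit 13; enqueue 4 → queue [6, 18, 11, 17, 4]
Visit 6 → queue [18, 11, 17, 4]
Visit 18 → queue [11, 17, 4]
Visit 11 → queue [17, 4]
Visit 17 → queue [4]
Visit 4 → queue []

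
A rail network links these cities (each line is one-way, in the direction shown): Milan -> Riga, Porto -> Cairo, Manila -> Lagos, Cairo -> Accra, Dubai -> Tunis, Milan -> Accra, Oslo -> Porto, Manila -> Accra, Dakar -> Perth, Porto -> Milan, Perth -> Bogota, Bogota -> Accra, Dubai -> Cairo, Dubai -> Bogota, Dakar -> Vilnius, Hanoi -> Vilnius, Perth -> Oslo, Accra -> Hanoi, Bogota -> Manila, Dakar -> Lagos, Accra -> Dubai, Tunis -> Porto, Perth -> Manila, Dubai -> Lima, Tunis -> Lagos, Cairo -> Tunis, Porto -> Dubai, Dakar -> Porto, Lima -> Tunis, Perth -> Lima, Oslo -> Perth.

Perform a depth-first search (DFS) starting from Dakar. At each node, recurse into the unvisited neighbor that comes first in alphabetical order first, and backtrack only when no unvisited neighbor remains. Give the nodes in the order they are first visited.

Dakar, Lagos, Perth, Bogota, Accra, Dubai, Cairo, Tunis, Porto, Milan, Riga, Lima, Hanoi, Vilnius, Manila, Oslo

Visit Dakar
Dakar → Lagos
Dakar → Perth
Perth → Bogota
Bogota → Accra
Accra → Dubai
Dubai → Cairo
Cairo → Tunis
Tunis → Porto
Porto → Milan
Milan → Riga
Dubai → Lima
Accra → Hanoi
Hanoi → Vilnius
Bogota → Manila
Perth → Oslo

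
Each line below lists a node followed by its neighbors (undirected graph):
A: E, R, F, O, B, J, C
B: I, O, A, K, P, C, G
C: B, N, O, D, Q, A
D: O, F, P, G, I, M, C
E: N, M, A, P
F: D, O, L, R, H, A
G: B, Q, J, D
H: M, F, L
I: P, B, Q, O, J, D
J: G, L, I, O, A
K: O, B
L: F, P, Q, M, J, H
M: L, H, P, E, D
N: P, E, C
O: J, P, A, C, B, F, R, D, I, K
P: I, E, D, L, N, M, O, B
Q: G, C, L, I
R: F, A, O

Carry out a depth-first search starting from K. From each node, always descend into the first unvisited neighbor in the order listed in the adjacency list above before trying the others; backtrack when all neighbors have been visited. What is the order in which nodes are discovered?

Visit K
K → O
O → J
J → G
G → B
B → I
I → P
P → E
E → N
N → C
C → D
D → F
F → L
L → Q
L → M
M → H
F → R
R → A

K, O, J, G, B, I, P, E, N, C, D, F, L, Q, M, H, R, A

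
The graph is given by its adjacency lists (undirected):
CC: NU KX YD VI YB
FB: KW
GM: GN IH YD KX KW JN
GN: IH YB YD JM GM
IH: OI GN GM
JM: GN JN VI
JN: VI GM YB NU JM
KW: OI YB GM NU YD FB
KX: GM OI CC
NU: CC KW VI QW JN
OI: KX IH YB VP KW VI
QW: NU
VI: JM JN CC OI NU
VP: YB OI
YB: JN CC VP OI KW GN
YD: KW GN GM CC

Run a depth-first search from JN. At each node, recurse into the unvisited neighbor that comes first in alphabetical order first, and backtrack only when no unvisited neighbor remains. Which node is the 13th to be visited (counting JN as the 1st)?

YB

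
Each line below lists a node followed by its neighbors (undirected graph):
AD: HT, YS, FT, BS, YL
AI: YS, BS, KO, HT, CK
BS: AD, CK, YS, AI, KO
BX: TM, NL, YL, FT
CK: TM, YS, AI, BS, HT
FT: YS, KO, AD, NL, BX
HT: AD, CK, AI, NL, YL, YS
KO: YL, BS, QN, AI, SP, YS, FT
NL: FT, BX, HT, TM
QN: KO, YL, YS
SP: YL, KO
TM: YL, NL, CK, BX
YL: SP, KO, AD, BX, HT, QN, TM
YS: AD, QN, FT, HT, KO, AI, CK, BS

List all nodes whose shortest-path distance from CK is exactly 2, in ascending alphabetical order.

Level 0: CK
Level 1: AI, BS, HT, TM, YS
Level 2: AD, BX, FT, KO, NL, QN, YL
Level 3: SP

AD, BX, FT, KO, NL, QN, YL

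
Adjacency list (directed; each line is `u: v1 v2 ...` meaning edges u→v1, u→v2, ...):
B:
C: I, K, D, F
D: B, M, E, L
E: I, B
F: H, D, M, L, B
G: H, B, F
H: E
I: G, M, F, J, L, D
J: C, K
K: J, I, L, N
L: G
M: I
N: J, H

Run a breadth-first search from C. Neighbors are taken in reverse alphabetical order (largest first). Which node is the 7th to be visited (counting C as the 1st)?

Visit C; enqueue K, I, F, D → queue [K, I, F, D]
Visit K; enqueue N, L, J → queue [I, F, D, N, L, J]
Visit I; enqueue M, G → queue [F, D, N, L, J, M, G]
Visit F; enqueue H, B → queue [D, N, L, J, M, G, H, B]
Visit D; enqueue E → queue [N, L, J, M, G, H, B, E]
Visit N → queue [L, J, M, G, H, B, E]
Visit L → queue [J, M, G, H, B, E]
Visit J → queue [M, G, H, B, E]
Visit M → queue [G, H, B, E]
Visit G → queue [H, B, E]
Visit H → queue [B, E]
Visit B → queue [E]
Visit E → queue []

Visit order: C, K, I, F, D, N, L, J, M, G, H, B, E

L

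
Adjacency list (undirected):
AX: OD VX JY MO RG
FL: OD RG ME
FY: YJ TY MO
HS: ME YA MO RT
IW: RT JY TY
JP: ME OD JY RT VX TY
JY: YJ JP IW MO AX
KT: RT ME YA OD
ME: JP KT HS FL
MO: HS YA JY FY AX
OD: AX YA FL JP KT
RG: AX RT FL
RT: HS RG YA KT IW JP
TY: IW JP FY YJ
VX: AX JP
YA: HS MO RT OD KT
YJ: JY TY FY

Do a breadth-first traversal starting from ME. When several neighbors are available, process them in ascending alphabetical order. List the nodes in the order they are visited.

ME -> FL -> HS -> JP -> KT -> OD -> RG -> MO -> RT -> YA -> JY -> TY -> VX -> AX -> FY -> IW -> YJ

Visit ME; enqueue FL, HS, JP, KT → queue [FL, HS, JP, KT]
Visit FL; enqueue OD, RG → queue [HS, JP, KT, OD, RG]
Visit HS; enqueue MO, RT, YA → queue [JP, KT, OD, RG, MO, RT, YA]
Visit JP; enqueue JY, TY, VX → queue [KT, OD, RG, MO, RT, YA, JY, TY, VX]
Visit KT → queue [OD, RG, MO, RT, YA, JY, TY, VX]
Visit OD; enqueue AX → queue [RG, MO, RT, YA, JY, TY, VX, AX]
Visit RG → queue [MO, RT, YA, JY, TY, VX, AX]
Visit MO; enqueue FY → queue [RT, YA, JY, TY, VX, AX, FY]
Visit RT; enqueue IW → queue [YA, JY, TY, VX, AX, FY, IW]
Visit YA → queue [JY, TY, VX, AX, FY, IW]
Visit JY; enqueue YJ → queue [TY, VX, AX, FY, IW, YJ]
Visit TY → queue [VX, AX, FY, IW, YJ]
Visit VX → queue [AX, FY, IW, YJ]
Visit AX → queue [FY, IW, YJ]
Visit FY → queue [IW, YJ]
Visit IW → queue [YJ]
Visit YJ → queue []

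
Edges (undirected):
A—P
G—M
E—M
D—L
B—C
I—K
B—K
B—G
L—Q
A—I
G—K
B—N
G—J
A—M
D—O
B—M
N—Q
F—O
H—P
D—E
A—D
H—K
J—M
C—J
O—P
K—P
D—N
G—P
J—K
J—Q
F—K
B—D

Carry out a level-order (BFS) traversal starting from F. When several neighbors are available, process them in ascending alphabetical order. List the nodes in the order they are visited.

Visit F; enqueue K, O → queue [K, O]
Visit K; enqueue B, G, H, I, J, P → queue [O, B, G, H, I, J, P]
Visit O; enqueue D → queue [B, G, H, I, J, P, D]
Visit B; enqueue C, M, N → queue [G, H, I, J, P, D, C, M, N]
Visit G → queue [H, I, J, P, D, C, M, N]
Visit H → queue [I, J, P, D, C, M, N]
Visit I; enqueue A → queue [J, P, D, C, M, N, A]
Visit J; enqueue Q → queue [P, D, C, M, N, A, Q]
Visit P → queue [D, C, M, N, A, Q]
Visit D; enqueue E, L → queue [C, M, N, A, Q, E, L]
Visit C → queue [M, N, A, Q, E, L]
Visit M → queue [N, A, Q, E, L]
Visit N → queue [A, Q, E, L]
Visit A → queue [Q, E, L]
Visit Q → queue [E, L]
Visit E → queue [L]
Visit L → queue []

F, K, O, B, G, H, I, J, P, D, C, M, N, A, Q, E, L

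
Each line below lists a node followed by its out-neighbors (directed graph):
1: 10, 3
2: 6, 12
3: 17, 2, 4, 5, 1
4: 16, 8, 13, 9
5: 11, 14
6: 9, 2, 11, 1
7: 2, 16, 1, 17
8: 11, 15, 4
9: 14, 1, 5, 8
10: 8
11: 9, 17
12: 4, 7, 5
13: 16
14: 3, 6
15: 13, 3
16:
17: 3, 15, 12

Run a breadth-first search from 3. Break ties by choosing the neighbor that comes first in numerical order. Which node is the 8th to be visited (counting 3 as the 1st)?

6

Visit 3; enqueue 1, 2, 4, 5, 17 → queue [1, 2, 4, 5, 17]
Visit 1; enqueue 10 → queue [2, 4, 5, 17, 10]
Visit 2; enqueue 6, 12 → queue [4, 5, 17, 10, 6, 12]
Visit 4; enqueue 8, 9, 13, 16 → queue [5, 17, 10, 6, 12, 8, 9, 13, 16]
Visit 5; enqueue 11, 14 → queue [17, 10, 6, 12, 8, 9, 13, 16, 11, 14]
Visit 17; enqueue 15 → queue [10, 6, 12, 8, 9, 13, 16, 11, 14, 15]
Visit 10 → queue [6, 12, 8, 9, 13, 16, 11, 14, 15]
Visit 6 → queue [12, 8, 9, 13, 16, 11, 14, 15]
Visit 12; enqueue 7 → queue [8, 9, 13, 16, 11, 14, 15, 7]
Visit 8 → queue [9, 13, 16, 11, 14, 15, 7]
Visit 9 → queue [13, 16, 11, 14, 15, 7]
Visit 13 → queue [16, 11, 14, 15, 7]
Visit 16 → queue [11, 14, 15, 7]
Visit 11 → queue [14, 15, 7]
Visit 14 → queue [15, 7]
Visit 15 → queue [7]
Visit 7 → queue []

Visit order: 3, 1, 2, 4, 5, 17, 10, 6, 12, 8, 9, 13, 16, 11, 14, 15, 7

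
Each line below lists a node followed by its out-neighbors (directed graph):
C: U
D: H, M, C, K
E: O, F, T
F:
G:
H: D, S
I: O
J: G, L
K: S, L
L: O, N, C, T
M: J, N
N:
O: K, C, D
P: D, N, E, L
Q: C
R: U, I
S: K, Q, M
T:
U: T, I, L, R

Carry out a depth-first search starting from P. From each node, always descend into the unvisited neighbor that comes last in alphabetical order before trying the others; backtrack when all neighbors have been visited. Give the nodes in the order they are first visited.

P -> N -> L -> T -> O -> K -> S -> Q -> C -> U -> R -> I -> M -> J -> G -> D -> H -> E -> F

Visit P
P → N
P → L
L → T
L → O
O → K
K → S
S → Q
Q → C
C → U
U → R
R → I
S → M
M → J
J → G
O → D
D → H
P → E
E → F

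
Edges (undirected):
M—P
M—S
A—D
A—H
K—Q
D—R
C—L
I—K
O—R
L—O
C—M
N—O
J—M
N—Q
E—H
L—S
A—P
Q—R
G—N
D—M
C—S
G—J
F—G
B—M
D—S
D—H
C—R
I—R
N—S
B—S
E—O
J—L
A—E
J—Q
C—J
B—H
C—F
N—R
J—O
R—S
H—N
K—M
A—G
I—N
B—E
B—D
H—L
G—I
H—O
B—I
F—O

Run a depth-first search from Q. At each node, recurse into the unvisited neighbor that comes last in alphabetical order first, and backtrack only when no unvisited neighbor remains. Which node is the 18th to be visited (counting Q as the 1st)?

C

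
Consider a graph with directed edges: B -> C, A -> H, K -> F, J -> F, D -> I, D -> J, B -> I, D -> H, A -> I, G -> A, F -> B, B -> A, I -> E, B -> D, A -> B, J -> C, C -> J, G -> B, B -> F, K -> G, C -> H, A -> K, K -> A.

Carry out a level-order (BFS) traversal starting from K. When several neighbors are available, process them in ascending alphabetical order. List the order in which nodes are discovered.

K, A, F, G, B, H, I, C, D, E, J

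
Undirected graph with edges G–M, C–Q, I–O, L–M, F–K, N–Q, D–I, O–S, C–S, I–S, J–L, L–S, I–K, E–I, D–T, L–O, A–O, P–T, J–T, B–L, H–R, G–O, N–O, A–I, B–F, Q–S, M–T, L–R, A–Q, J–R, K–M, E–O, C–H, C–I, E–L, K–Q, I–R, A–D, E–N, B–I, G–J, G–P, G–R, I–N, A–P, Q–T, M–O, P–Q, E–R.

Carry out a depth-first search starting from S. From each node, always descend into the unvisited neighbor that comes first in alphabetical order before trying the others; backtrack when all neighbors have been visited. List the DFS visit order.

S C H R E I A D T J G M K F B L O N Q P

Visit S
S → C
C → H
H → R
R → E
E → I
I → A
A → D
D → T
T → J
J → G
G → M
M → K
K → F
F → B
B → L
L → O
O → N
N → Q
Q → P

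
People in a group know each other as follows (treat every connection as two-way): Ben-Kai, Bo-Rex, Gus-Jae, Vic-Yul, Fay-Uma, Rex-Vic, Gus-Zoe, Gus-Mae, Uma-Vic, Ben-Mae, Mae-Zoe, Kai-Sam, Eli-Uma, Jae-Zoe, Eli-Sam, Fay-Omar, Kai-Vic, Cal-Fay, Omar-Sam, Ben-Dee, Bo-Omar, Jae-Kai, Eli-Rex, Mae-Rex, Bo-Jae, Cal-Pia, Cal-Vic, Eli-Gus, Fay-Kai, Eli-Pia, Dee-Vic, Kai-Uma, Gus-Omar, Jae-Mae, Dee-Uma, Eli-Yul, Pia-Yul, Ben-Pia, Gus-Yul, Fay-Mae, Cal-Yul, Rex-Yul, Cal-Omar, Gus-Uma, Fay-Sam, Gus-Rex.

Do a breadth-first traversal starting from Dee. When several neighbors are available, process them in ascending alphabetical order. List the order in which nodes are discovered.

Visit Dee; enqueue Ben, Uma, Vic → queue [Ben, Uma, Vic]
Visit Ben; enqueue Kai, Mae, Pia → queue [Uma, Vic, Kai, Mae, Pia]
Visit Uma; enqueue Eli, Fay, Gus → queue [Vic, Kai, Mae, Pia, Eli, Fay, Gus]
Visit Vic; enqueue Cal, Rex, Yul → queue [Kai, Mae, Pia, Eli, Fay, Gus, Cal, Rex, Yul]
Visit Kai; enqueue Jae, Sam → queue [Mae, Pia, Eli, Fay, Gus, Cal, Rex, Yul, Jae, Sam]
Visit Mae; enqueue Zoe → queue [Pia, Eli, Fay, Gus, Cal, Rex, Yul, Jae, Sam, Zoe]
Visit Pia → queue [Eli, Fay, Gus, Cal, Rex, Yul, Jae, Sam, Zoe]
Visit Eli → queue [Fay, Gus, Cal, Rex, Yul, Jae, Sam, Zoe]
Visit Fay; enqueue Omar → queue [Gus, Cal, Rex, Yul, Jae, Sam, Zoe, Omar]
Visit Gus → queue [Cal, Rex, Yul, Jae, Sam, Zoe, Omar]
Visit Cal → queue [Rex, Yul, Jae, Sam, Zoe, Omar]
Visit Rex; enqueue Bo → queue [Yul, Jae, Sam, Zoe, Omar, Bo]
Visit Yul → queue [Jae, Sam, Zoe, Omar, Bo]
Visit Jae → queue [Sam, Zoe, Omar, Bo]
Visit Sam → queue [Zoe, Omar, Bo]
Visit Zoe → queue [Omar, Bo]
Visit Omar → queue [Bo]
Visit Bo → queue []

Dee, Ben, Uma, Vic, Kai, Mae, Pia, Eli, Fay, Gus, Cal, Rex, Yul, Jae, Sam, Zoe, Omar, Bo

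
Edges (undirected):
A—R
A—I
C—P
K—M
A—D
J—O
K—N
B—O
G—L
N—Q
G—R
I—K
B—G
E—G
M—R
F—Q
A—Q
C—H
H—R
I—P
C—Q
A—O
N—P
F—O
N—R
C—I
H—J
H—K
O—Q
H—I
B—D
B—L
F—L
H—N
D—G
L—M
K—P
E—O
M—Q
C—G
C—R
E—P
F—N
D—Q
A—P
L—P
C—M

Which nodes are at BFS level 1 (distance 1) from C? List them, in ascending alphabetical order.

Level 0: C
Level 1: G, H, I, M, P, Q, R
Level 2: A, B, D, E, F, J, K, L, N, O

G, H, I, M, P, Q, R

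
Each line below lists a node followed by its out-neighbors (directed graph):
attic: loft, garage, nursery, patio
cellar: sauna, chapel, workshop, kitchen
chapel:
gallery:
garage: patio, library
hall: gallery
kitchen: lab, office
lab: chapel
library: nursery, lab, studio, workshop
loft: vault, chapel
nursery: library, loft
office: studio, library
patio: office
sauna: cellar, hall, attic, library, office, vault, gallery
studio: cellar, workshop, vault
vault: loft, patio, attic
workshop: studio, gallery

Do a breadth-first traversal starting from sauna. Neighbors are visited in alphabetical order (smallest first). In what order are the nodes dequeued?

sauna, attic, cellar, gallery, hall, library, office, vault, garage, loft, nursery, patio, chapel, kitchen, workshop, lab, studio

Visit sauna; enqueue attic, cellar, gallery, hall, library, office, vault → queue [attic, cellar, gallery, hall, library, office, vault]
Visit attic; enqueue garage, loft, nursery, patio → queue [cellar, gallery, hall, library, office, vault, garage, loft, nursery, patio]
Visit cellar; enqueue chapel, kitchen, workshop → queue [gallery, hall, library, office, vault, garage, loft, nursery, patio, chapel, kitchen, workshop]
Visit gallery → queue [hall, library, office, vault, garage, loft, nursery, patio, chapel, kitchen, workshop]
Visit hall → queue [library, office, vault, garage, loft, nursery, patio, chapel, kitchen, workshop]
Visit library; enqueue lab, studio → queue [office, vault, garage, loft, nursery, patio, chapel, kitchen, workshop, lab, studio]
Visit office → queue [vault, garage, loft, nursery, patio, chapel, kitchen, workshop, lab, studio]
Visit vault → queue [garage, loft, nursery, patio, chapel, kitchen, workshop, lab, studio]
Visit garage → queue [loft, nursery, patio, chapel, kitchen, workshop, lab, studio]
Visit loft → queue [nursery, patio, chapel, kitchen, workshop, lab, studio]
Visit nursery → queue [patio, chapel, kitchen, workshop, lab, studio]
Visit patio → queue [chapel, kitchen, workshop, lab, studio]
Visit chapel → queue [kitchen, workshop, lab, studio]
Visit kitchen → queue [workshop, lab, studio]
Visit workshop → queue [lab, studio]
Visit lab → queue [studio]
Visit studio → queue []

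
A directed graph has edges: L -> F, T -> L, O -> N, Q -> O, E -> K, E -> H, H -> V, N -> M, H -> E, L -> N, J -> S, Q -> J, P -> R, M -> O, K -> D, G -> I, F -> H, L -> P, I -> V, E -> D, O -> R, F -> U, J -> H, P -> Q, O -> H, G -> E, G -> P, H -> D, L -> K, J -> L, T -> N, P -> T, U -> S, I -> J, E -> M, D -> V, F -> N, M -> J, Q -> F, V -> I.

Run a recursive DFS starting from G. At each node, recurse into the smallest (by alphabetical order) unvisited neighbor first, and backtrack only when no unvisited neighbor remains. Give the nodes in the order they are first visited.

Visit G
G → E
E → D
D → V
V → I
I → J
J → H
J → L
L → F
F → N
N → M
M → O
O → R
F → U
U → S
L → K
L → P
P → Q
P → T

G → E → D → V → I → J → H → L → F → N → M → O → R → U → S → K → P → Q → T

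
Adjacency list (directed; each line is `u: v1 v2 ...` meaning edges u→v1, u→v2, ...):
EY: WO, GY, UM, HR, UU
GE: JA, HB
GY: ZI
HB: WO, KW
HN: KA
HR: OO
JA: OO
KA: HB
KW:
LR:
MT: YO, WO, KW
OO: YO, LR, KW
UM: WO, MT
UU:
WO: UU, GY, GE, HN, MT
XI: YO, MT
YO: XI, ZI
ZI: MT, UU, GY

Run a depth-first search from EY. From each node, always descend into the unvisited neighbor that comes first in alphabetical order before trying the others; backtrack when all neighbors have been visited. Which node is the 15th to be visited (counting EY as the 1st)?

Visit EY
EY → GY
GY → ZI
ZI → MT
MT → KW
MT → WO
WO → GE
GE → HB
GE → JA
JA → OO
OO → LR
OO → YO
YO → XI
WO → HN
HN → KA
WO → UU
EY → HR
EY → UM

Visit order: EY, GY, ZI, MT, KW, WO, GE, HB, JA, OO, LR, YO, XI, HN, KA, UU, HR, UM

KA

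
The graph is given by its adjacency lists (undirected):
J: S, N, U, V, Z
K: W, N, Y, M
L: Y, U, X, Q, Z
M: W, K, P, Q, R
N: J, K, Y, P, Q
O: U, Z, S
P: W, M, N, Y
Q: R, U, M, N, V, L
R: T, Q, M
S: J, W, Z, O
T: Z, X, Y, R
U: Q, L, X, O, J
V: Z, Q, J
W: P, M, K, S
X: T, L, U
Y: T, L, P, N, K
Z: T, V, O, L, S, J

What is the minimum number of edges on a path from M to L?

Level 0: M
Level 1: K, P, Q, R, W
Level 2: L, N, S, T, U, V, Y
Level 3: J, O, X, Z
L first appears at level 2.

2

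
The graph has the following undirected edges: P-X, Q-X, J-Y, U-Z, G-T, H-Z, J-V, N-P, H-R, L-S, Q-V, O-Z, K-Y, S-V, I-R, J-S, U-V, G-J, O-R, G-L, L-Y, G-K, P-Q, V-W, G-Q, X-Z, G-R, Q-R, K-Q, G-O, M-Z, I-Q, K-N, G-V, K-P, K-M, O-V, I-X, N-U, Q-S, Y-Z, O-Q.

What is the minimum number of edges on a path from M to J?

Level 0: M
Level 1: K, Z
Level 2: G, H, N, O, P, Q, U, X, Y
Level 3: I, J, L, R, S, T, V
Level 4: W
J first appears at level 3.

3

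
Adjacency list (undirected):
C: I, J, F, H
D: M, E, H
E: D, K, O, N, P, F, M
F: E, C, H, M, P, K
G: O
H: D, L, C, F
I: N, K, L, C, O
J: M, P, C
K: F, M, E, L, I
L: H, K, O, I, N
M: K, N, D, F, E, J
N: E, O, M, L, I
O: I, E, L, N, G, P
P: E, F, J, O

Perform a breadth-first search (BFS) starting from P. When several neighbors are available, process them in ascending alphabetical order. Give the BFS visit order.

Visit P; enqueue E, F, J, O → queue [E, F, J, O]
Visit E; enqueue D, K, M, N → queue [F, J, O, D, K, M, N]
Visit F; enqueue C, H → queue [J, O, D, K, M, N, C, H]
Visit J → queue [O, D, K, M, N, C, H]
Visit O; enqueue G, I, L → queue [D, K, M, N, C, H, G, I, L]
Visit D → queue [K, M, N, C, H, G, I, L]
Visit K → queue [M, N, C, H, G, I, L]
Visit M → queue [N, C, H, G, I, L]
Visit N → queue [C, H, G, I, L]
Visit C → queue [H, G, I, L]
Visit H → queue [G, I, L]
Visit G → queue [I, L]
Visit I → queue [L]
Visit L → queue []

P, E, F, J, O, D, K, M, N, C, H, G, I, L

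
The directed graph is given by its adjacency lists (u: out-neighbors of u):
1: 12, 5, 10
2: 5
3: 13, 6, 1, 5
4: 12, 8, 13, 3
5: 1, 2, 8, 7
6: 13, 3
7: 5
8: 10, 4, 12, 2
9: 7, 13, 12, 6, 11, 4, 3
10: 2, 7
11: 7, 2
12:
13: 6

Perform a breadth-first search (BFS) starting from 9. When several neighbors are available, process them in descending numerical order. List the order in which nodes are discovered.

Visit 9; enqueue 13, 12, 11, 7, 6, 4, 3 → queue [13, 12, 11, 7, 6, 4, 3]
Visit 13 → queue [12, 11, 7, 6, 4, 3]
Visit 12 → queue [11, 7, 6, 4, 3]
Visit 11; enqueue 2 → queue [7, 6, 4, 3, 2]
Visit 7; enqueue 5 → queue [6, 4, 3, 2, 5]
Visit 6 → queue [4, 3, 2, 5]
Visit 4; enqueue 8 → queue [3, 2, 5, 8]
Visit 3; enqueue 1 → queue [2, 5, 8, 1]
Visit 2 → queue [5, 8, 1]
Visit 5 → queue [8, 1]
Visit 8; enqueue 10 → queue [1, 10]
Visit 1 → queue [10]
Visit 10 → queue []

9, 13, 12, 11, 7, 6, 4, 3, 2, 5, 8, 1, 10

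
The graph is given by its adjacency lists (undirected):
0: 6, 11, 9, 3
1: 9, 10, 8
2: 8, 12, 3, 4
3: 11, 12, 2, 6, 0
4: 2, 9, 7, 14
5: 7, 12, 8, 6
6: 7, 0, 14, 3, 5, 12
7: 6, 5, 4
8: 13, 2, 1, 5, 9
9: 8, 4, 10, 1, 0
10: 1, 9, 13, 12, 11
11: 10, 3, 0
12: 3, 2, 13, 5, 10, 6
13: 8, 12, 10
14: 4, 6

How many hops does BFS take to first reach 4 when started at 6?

Level 0: 6
Level 1: 0, 3, 5, 7, 12, 14
Level 2: 2, 4, 8, 9, 10, 11, 13
Level 3: 1
4 first appears at level 2.

2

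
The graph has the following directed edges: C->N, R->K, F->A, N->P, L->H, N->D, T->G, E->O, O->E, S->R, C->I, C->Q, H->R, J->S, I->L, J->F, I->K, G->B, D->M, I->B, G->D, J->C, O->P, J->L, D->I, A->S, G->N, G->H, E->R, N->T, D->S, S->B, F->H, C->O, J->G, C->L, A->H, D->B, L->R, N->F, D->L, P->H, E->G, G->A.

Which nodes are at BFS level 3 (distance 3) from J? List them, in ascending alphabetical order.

Level 0: J
Level 1: C, F, G, L, S
Level 2: A, B, D, H, I, N, O, Q, R
Level 3: E, K, M, P, T

E, K, M, P, T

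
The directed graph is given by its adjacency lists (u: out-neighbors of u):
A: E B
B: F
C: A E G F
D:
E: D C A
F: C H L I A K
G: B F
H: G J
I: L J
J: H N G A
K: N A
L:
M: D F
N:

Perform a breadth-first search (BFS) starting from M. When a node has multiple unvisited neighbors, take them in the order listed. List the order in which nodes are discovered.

M D F C H L I A K E G J B N

Visit M; enqueue D, F → queue [D, F]
Visit D → queue [F]
Visit F; enqueue C, H, L, I, A, K → queue [C, H, L, I, A, K]
Visit C; enqueue E, G → queue [H, L, I, A, K, E, G]
Visit H; enqueue J → queue [L, I, A, K, E, G, J]
Visit L → queue [I, A, K, E, G, J]
Visit I → queue [A, K, E, G, J]
Visit A; enqueue B → queue [K, E, G, J, B]
Visit K; enqueue N → queue [E, G, J, B, N]
Visit E → queue [G, J, B, N]
Visit G → queue [J, B, N]
Visit J → queue [B, N]
Visit B → queue [N]
Visit N → queue []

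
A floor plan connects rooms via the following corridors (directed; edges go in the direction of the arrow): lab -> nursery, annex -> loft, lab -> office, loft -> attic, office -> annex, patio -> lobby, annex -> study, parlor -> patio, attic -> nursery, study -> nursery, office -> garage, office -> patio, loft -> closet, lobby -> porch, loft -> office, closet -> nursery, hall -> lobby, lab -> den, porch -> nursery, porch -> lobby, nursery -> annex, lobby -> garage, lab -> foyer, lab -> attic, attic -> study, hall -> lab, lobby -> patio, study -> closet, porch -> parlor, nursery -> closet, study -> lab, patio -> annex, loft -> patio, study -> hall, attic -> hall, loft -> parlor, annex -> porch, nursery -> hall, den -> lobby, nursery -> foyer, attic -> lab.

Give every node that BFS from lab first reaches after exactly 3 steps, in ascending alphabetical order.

loft, porch

Level 0: lab
Level 1: attic, den, foyer, nursery, office
Level 2: annex, closet, garage, hall, lobby, patio, study
Level 3: loft, porch
Level 4: parlor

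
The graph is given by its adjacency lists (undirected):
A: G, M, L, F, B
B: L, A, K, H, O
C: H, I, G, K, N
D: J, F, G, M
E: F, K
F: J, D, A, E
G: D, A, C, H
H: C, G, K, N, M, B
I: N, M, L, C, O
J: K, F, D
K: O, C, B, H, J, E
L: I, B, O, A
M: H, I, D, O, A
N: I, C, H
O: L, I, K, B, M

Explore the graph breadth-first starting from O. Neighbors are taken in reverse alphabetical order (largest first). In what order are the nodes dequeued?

Visit O; enqueue M, L, K, I, B → queue [M, L, K, I, B]
Visit M; enqueue H, D, A → queue [L, K, I, B, H, D, A]
Visit L → queue [K, I, B, H, D, A]
Visit K; enqueue J, E, C → queue [I, B, H, D, A, J, E, C]
Visit I; enqueue N → queue [B, H, D, A, J, E, C, N]
Visit B → queue [H, D, A, J, E, C, N]
Visit H; enqueue G → queue [D, A, J, E, C, N, G]
Visit D; enqueue F → queue [A, J, E, C, N, G, F]
Visit A → queue [J, E, C, N, G, F]
Visit J → queue [E, C, N, G, F]
Visit E → queue [C, N, G, F]
Visit C → queue [N, G, F]
Visit N → queue [G, F]
Visit G → queue [F]
Visit F → queue []

O → M → L → K → I → B → H → D → A → J → E → C → N → G → F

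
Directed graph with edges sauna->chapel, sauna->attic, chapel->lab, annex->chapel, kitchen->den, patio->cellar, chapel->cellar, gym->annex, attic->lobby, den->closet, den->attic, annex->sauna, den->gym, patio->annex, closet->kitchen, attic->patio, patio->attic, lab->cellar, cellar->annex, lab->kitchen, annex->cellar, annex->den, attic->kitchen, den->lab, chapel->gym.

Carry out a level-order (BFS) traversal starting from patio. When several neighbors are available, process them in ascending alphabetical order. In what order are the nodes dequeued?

patio, annex, attic, cellar, chapel, den, sauna, kitchen, lobby, gym, lab, closet

Visit patio; enqueue annex, attic, cellar → queue [annex, attic, cellar]
Visit annex; enqueue chapel, den, sauna → queue [attic, cellar, chapel, den, sauna]
Visit attic; enqueue kitchen, lobby → queue [cellar, chapel, den, sauna, kitchen, lobby]
Visit cellar → queue [chapel, den, sauna, kitchen, lobby]
Visit chapel; enqueue gym, lab → queue [den, sauna, kitchen, lobby, gym, lab]
Visit den; enqueue closet → queue [sauna, kitchen, lobby, gym, lab, closet]
Visit sauna → queue [kitchen, lobby, gym, lab, closet]
Visit kitchen → queue [lobby, gym, lab, closet]
Visit lobby → queue [gym, lab, closet]
Visit gym → queue [lab, closet]
Visit lab → queue [closet]
Visit closet → queue []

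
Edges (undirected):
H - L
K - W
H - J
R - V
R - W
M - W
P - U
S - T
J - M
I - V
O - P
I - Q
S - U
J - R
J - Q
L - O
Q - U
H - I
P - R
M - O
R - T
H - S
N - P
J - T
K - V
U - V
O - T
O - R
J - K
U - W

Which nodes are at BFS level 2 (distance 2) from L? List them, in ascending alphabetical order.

I, J, M, P, R, S, T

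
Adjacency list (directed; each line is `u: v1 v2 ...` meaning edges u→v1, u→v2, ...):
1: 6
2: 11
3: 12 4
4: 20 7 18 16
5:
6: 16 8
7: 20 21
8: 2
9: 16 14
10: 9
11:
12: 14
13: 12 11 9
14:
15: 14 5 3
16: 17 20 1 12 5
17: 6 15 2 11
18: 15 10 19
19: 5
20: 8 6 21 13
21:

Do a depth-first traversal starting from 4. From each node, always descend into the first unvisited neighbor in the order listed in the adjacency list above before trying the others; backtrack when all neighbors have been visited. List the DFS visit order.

4 20 8 2 11 6 16 17 15 14 5 3 12 1 21 13 9 7 18 10 19

Visit 4
4 → 20
20 → 8
8 → 2
2 → 11
20 → 6
6 → 16
16 → 17
17 → 15
15 → 14
15 → 5
15 → 3
3 → 12
16 → 1
20 → 21
20 → 13
13 → 9
4 → 7
4 → 18
18 → 10
18 → 19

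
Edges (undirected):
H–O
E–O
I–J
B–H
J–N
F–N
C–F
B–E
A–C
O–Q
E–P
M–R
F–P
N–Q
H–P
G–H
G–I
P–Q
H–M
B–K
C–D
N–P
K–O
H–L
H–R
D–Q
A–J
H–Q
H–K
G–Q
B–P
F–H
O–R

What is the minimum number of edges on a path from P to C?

2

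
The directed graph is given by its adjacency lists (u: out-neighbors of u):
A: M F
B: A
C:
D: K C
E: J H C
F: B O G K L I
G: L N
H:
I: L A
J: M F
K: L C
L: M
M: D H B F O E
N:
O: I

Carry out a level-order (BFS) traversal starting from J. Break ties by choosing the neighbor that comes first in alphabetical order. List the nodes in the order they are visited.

Visit J; enqueue F, M → queue [F, M]
Visit F; enqueue B, G, I, K, L, O → queue [M, B, G, I, K, L, O]
Visit M; enqueue D, E, H → queue [B, G, I, K, L, O, D, E, H]
Visit B; enqueue A → queue [G, I, K, L, O, D, E, H, A]
Visit G; enqueue N → queue [I, K, L, O, D, E, H, A, N]
Visit I → queue [K, L, O, D, E, H, A, N]
Visit K; enqueue C → queue [L, O, D, E, H, A, N, C]
Visit L → queue [O, D, E, H, A, N, C]
Visit O → queue [D, E, H, A, N, C]
Visit D → queue [E, H, A, N, C]
Visit E → queue [H, A, N, C]
Visit H → queue [A, N, C]
Visit A → queue [N, C]
Visit N → queue [C]
Visit C → queue []

J F M B G I K L O D E H A N C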